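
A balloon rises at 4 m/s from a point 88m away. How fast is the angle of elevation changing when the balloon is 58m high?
0.031689 rad/s

tan(θ) = y/88
sec²(θ) · dθ/dt = (1/88) · dy/dt
dθ/dt = cos²(θ)/88 · 4 = 88/(88² + 58²) · 4
dθ/dt = 0.031689 rad/s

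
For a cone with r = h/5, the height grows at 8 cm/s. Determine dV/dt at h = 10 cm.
32π cm³/s

V = (1/3)π(h/5)²h = πh³/75
dV/dt = πh²/25 · 8
At h = 10: dV/dt = 32π cm³/s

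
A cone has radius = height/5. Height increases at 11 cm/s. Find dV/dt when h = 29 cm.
9251π/25 cm³/s

V = (1/3)π(h/5)²h = πh³/75
dV/dt = πh²/25 · 11
At h = 29: dV/dt = 9251π/25 cm³/s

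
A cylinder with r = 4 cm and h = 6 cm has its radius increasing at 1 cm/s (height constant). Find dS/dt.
28π cm²/s

S = 2πrh + 2πr² (lateral + bases)
dS/dt = (2πh + 4πr)·dr/dt = (2π·6 + 4π·4)·1
= 28π cm²/s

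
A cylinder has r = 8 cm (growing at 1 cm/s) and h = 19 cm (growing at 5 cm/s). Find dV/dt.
624π cm³/s

V = πr²h
dV/dt = 2πrh·dr/dt + πr²·dh/dt
= 2π(8)(19)(1) + π(8)²(5)
= 624π cm³/s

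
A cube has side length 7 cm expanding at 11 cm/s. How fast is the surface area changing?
924 cm²/s

A = 6s²
dA/dt = 12s · ds/dt = 12·7·11 = 924 cm²/s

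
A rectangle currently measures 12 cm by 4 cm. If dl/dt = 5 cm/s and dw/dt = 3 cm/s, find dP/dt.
16 cm/s

P = 2(l + w)
dP/dt = 2(dl/dt + dw/dt) = 2(5 + 3) = 16 cm/s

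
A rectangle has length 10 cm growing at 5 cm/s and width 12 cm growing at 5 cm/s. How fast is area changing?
110 cm²/s

A = lw
dA/dt = w·dl/dt + l·dw/dt = 12·5 + 10·5 = 110 cm²/s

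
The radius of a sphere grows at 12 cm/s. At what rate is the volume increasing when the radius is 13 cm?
8112π cm³/s

V = (4/3)πr³
dV/dt = dV/dr · dr/dt = 4πr² · 12
At r = 13: dV/dt = 8112π cm³/s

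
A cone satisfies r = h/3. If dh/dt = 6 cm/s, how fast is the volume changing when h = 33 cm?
726π cm³/s

V = (1/3)π(h/3)²h = πh³/27
dV/dt = πh²/9 · 6
At h = 33: dV/dt = 726π cm³/s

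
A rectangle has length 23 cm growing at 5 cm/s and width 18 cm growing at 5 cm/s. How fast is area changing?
205 cm²/s

A = lw
dA/dt = w·dl/dt + l·dw/dt = 18·5 + 23·5 = 205 cm²/s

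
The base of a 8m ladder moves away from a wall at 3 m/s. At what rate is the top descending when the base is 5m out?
5√39/13 ≈ 2.402 m/s

x² + y² = 8²
2x·dx/dt + 2y·dy/dt = 0
dy/dt = -x/y · dx/dt = -5/√39 · 3 = -5√39/13 m/s
The top is descending at 5√39/13 ≈ 2.402 m/s.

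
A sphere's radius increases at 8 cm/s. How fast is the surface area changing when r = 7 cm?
448π cm²/s

S = 4πr²
dS/dt = dS/dr · dr/dt = 8πr · 8
At r = 7: dS/dt = 448π cm²/s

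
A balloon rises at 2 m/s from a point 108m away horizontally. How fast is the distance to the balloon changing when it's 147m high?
98√3697/3697 ≈ 1.612 m/s

z² = 108² + y²
z = √(108² + 147²) = 3√3697
dz/dt = y/z · dy/dt = 147/(3√3697) · 2 = 98√3697/3697 ≈ 1.612 m/s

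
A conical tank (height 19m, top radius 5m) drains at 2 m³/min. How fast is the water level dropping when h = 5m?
722/(625π) ≈ 0.3677 m/min

r/h = 5/19, so r = (5/19)h
V = (1/3)πr²h = (1/3)π((5/19)h)²h = (25/1083)πh³
dV/dh = (25/361)πh²
dh/dt = (dV/dt)/(dV/dh) = -2/((25/361)π·5²) = -722/(625π) m/min
The level is dropping at 722/(625π) ≈ 0.3677 m/min.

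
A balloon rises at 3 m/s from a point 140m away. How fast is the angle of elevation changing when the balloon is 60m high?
0.018103 rad/s

tan(θ) = y/140
sec²(θ) · dθ/dt = (1/140) · dy/dt
dθ/dt = cos²(θ)/140 · 3 = 140/(140² + 60²) · 3
dθ/dt = 0.018103 rad/s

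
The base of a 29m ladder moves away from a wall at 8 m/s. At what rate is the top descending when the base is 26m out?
208√165/165 ≈ 16.19 m/s

x² + y² = 29²
2x·dx/dt + 2y·dy/dt = 0
dy/dt = -x/y · dx/dt = -26/√165 · 8 = -208√165/165 m/s
The top is descending at 208√165/165 ≈ 16.19 m/s.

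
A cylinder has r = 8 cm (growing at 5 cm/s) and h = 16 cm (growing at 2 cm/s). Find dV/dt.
1408π cm³/s

V = πr²h
dV/dt = 2πrh·dr/dt + πr²·dh/dt
= 2π(8)(16)(5) + π(8)²(2)
= 1408π cm³/s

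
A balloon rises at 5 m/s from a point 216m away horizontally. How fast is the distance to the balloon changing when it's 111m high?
185√6553/6553 ≈ 2.285 m/s

z² = 216² + y²
z = √(216² + 111²) = 3√6553
dz/dt = y/z · dy/dt = 111/(3√6553) · 5 = 185√6553/6553 ≈ 2.285 m/s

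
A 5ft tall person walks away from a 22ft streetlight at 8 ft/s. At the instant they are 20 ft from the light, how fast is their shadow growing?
40/17 ft/s

By similar triangles: 22/(x+s) = 5/s
Solving: s = 5x/17
ds/dt = 5/17 · dx/dt = 5/17 · 8 = 40/17 ft/s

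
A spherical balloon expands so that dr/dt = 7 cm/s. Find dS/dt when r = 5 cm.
280π cm²/s

S = 4πr²
dS/dt = dS/dr · dr/dt = 8πr · 7
At r = 5: dS/dt = 280π cm²/s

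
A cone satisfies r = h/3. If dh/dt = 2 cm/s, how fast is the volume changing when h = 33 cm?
242π cm³/s

V = (1/3)π(h/3)²h = πh³/27
dV/dt = πh²/9 · 2
At h = 33: dV/dt = 242π cm³/s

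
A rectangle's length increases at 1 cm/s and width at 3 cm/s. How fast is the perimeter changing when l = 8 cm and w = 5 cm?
8 cm/s

P = 2(l + w)
dP/dt = 2(dl/dt + dw/dt) = 2(1 + 3) = 8 cm/s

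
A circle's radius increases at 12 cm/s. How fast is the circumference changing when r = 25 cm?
24π cm/s

C = 2πr
dC/dt = 2π · dr/dt = 2π · 12 = 24π cm/s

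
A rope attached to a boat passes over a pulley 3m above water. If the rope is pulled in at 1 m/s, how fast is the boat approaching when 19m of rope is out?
19√22/88 ≈ 1.013 m/s

rope² = x² + 3²
x = √(19² - 3²) = 4√22
dx/dt = (rope/x) · d(rope)/dt = (19/(4√22)) · (-1) = -19√22/88 m/s
The boat approaches at 19√22/88 ≈ 1.013 m/s.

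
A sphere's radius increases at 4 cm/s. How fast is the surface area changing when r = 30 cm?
960π cm²/s

S = 4πr²
dS/dt = dS/dr · dr/dt = 8πr · 4
At r = 30: dS/dt = 960π cm²/s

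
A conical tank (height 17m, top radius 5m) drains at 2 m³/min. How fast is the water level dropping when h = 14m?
289/(2450π) ≈ 0.03755 m/min

r/h = 5/17, so r = (5/17)h
V = (1/3)πr²h = (1/3)π((5/17)h)²h = (25/867)πh³
dV/dh = (25/289)πh²
dh/dt = (dV/dt)/(dV/dh) = -2/((25/289)π·14²) = -289/(2450π) m/min
The level is dropping at 289/(2450π) ≈ 0.03755 m/min.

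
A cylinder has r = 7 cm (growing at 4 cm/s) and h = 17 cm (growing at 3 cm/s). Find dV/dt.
1099π cm³/s

V = πr²h
dV/dt = 2πrh·dr/dt + πr²·dh/dt
= 2π(7)(17)(4) + π(7)²(3)
= 1099π cm³/s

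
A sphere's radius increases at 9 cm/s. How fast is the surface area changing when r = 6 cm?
432π cm²/s

S = 4πr²
dS/dt = dS/dr · dr/dt = 8πr · 9
At r = 6: dS/dt = 432π cm²/s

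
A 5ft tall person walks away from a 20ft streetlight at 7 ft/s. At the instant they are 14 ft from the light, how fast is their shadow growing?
7/3 ft/s

By similar triangles: 20/(x+s) = 5/s
Solving: s = 5x/15
ds/dt = 5/15 · dx/dt = 1/3 · 7 = 7/3 ft/s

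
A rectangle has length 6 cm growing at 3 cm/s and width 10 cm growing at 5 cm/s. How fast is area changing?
60 cm²/s

A = lw
dA/dt = w·dl/dt + l·dw/dt = 10·3 + 6·5 = 60 cm²/s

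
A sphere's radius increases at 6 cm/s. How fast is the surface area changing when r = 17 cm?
816π cm²/s

S = 4πr²
dS/dt = dS/dr · dr/dt = 8πr · 6
At r = 17: dS/dt = 816π cm²/s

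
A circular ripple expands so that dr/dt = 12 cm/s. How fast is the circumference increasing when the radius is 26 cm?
24π cm/s

C = 2πr
dC/dt = 2π · dr/dt = 2π · 12 = 24π cm/s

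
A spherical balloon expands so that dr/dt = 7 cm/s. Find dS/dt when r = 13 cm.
728π cm²/s

S = 4πr²
dS/dt = dS/dr · dr/dt = 8πr · 7
At r = 13: dS/dt = 728π cm²/s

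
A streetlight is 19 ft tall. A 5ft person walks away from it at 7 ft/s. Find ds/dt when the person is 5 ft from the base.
5/2 ft/s

By similar triangles: 19/(x+s) = 5/s
Solving: s = 5x/14
ds/dt = 5/14 · dx/dt = 5/14 · 7 = 5/2 ft/s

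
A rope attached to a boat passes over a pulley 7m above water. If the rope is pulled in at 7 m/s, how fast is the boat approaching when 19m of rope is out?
133√78/156 ≈ 7.53 m/s

rope² = x² + 7²
x = √(19² - 7²) = 2√78
dx/dt = (rope/x) · d(rope)/dt = (19/(2√78)) · (-7) = -133√78/156 m/s
The boat approaches at 133√78/156 ≈ 7.53 m/s.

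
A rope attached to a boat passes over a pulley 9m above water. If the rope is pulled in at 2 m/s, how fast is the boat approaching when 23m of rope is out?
23√7/28 ≈ 2.173 m/s

rope² = x² + 9²
x = √(23² - 9²) = 8√7
dx/dt = (rope/x) · d(rope)/dt = (23/(8√7)) · (-2) = -23√7/28 m/s
The boat approaches at 23√7/28 ≈ 2.173 m/s.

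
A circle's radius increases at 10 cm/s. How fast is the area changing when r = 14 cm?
280π cm²/s

A = πr²
dA/dt = 2πr · dr/dt = 2π(14)(10) = 280π cm²/s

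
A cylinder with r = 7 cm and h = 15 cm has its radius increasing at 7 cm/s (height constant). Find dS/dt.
406π cm²/s

S = 2πrh + 2πr² (lateral + bases)
dS/dt = (2πh + 4πr)·dr/dt = (2π·15 + 4π·7)·7
= 406π cm²/s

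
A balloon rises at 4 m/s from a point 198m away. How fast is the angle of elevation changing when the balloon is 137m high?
0.013662 rad/s

tan(θ) = y/198
sec²(θ) · dθ/dt = (1/198) · dy/dt
dθ/dt = cos²(θ)/198 · 4 = 198/(198² + 137²) · 4
dθ/dt = 0.013662 rad/s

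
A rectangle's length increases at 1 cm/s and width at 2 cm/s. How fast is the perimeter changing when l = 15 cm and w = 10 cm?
6 cm/s

P = 2(l + w)
dP/dt = 2(dl/dt + dw/dt) = 2(1 + 2) = 6 cm/s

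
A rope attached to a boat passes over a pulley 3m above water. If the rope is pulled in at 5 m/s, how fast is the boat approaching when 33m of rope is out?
11√30/12 ≈ 5.021 m/s

rope² = x² + 3²
x = √(33² - 3²) = 6√30
dx/dt = (rope/x) · d(rope)/dt = (33/(6√30)) · (-5) = -11√30/12 m/s
The boat approaches at 11√30/12 ≈ 5.021 m/s.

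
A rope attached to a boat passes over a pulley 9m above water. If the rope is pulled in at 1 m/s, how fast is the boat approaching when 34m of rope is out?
34√43/215 ≈ 1.037 m/s

rope² = x² + 9²
x = √(34² - 9²) = 5√43
dx/dt = (rope/x) · d(rope)/dt = (34/(5√43)) · (-1) = -34√43/215 m/s
The boat approaches at 34√43/215 ≈ 1.037 m/s.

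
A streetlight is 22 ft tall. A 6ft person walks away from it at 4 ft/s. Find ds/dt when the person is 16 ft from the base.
3/2 ft/s

By similar triangles: 22/(x+s) = 6/s
Solving: s = 6x/16
ds/dt = 6/16 · dx/dt = 3/8 · 4 = 3/2 ft/s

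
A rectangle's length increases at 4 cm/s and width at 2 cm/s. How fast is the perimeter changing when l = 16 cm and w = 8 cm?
12 cm/s

P = 2(l + w)
dP/dt = 2(dl/dt + dw/dt) = 2(4 + 2) = 12 cm/s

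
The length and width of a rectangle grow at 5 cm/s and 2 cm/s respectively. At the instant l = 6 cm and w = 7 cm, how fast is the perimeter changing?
14 cm/s

P = 2(l + w)
dP/dt = 2(dl/dt + dw/dt) = 2(5 + 2) = 14 cm/s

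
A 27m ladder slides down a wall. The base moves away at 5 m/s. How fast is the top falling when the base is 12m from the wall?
4√65/13 ≈ 2.481 m/s

x² + y² = 27²
2x·dx/dt + 2y·dy/dt = 0
dy/dt = -x/y · dx/dt = -12/(3√65) · 5 = -4√65/13 m/s
The top is descending at 4√65/13 ≈ 2.481 m/s.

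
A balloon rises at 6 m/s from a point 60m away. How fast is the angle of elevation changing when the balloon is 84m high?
0.033784 rad/s

tan(θ) = y/60
sec²(θ) · dθ/dt = (1/60) · dy/dt
dθ/dt = cos²(θ)/60 · 6 = 60/(60² + 84²) · 6
dθ/dt = 0.033784 rad/s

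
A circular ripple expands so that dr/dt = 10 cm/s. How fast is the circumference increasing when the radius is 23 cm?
20π cm/s

C = 2πr
dC/dt = 2π · dr/dt = 2π · 10 = 20π cm/s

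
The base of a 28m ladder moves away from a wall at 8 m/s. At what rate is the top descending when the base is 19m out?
152√47/141 ≈ 7.39 m/s

x² + y² = 28²
2x·dx/dt + 2y·dy/dt = 0
dy/dt = -x/y · dx/dt = -19/(3√47) · 8 = -152√47/141 m/s
The top is descending at 152√47/141 ≈ 7.39 m/s.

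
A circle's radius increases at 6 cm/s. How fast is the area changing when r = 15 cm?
180π cm²/s

A = πr²
dA/dt = 2πr · dr/dt = 2π(15)(6) = 180π cm²/s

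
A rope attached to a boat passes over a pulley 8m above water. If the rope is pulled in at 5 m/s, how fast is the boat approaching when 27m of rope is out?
27√665/133 ≈ 5.235 m/s

rope² = x² + 8²
x = √(27² - 8²) = √665
dx/dt = (rope/x) · d(rope)/dt = (27/√665) · (-5) = -27√665/133 m/s
The boat approaches at 27√665/133 ≈ 5.235 m/s.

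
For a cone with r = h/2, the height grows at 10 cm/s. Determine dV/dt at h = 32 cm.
2560π cm³/s

V = (1/3)π(h/2)²h = πh³/12
dV/dt = πh²/4 · 10
At h = 32: dV/dt = 2560π cm³/s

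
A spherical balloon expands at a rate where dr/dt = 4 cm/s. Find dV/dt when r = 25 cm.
10000π cm³/s

V = (4/3)πr³
dV/dt = dV/dr · dr/dt = 4πr² · 4
At r = 25: dV/dt = 10000π cm³/s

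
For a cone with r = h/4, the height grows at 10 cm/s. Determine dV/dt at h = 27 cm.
3645π/8 cm³/s

V = (1/3)π(h/4)²h = πh³/48
dV/dt = πh²/16 · 10
At h = 27: dV/dt = 3645π/8 cm³/s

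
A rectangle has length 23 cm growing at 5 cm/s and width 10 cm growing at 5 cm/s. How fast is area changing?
165 cm²/s

A = lw
dA/dt = w·dl/dt + l·dw/dt = 10·5 + 23·5 = 165 cm²/s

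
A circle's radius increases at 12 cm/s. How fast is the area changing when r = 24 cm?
576π cm²/s

A = πr²
dA/dt = 2πr · dr/dt = 2π(24)(12) = 576π cm²/s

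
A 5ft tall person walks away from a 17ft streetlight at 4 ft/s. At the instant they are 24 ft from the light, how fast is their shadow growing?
5/3 ft/s

By similar triangles: 17/(x+s) = 5/s
Solving: s = 5x/12
ds/dt = 5/12 · dx/dt = 5/12 · 4 = 5/3 ft/s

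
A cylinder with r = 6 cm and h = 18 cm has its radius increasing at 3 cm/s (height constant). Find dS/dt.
180π cm²/s

S = 2πrh + 2πr² (lateral + bases)
dS/dt = (2πh + 4πr)·dr/dt = (2π·18 + 4π·6)·3
= 180π cm²/s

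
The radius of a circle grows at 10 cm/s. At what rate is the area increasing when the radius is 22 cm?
440π cm²/s

A = πr²
dA/dt = 2πr · dr/dt = 2π(22)(10) = 440π cm²/s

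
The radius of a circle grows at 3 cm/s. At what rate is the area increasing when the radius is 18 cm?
108π cm²/s

A = πr²
dA/dt = 2πr · dr/dt = 2π(18)(3) = 108π cm²/s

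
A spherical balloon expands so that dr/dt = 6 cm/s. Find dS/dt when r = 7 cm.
336π cm²/s

S = 4πr²
dS/dt = dS/dr · dr/dt = 8πr · 6
At r = 7: dS/dt = 336π cm²/s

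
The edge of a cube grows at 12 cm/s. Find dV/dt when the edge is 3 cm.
324 cm³/s

V = s³
dV/dt = 3s² · ds/dt = 3·3²·12 = 324 cm³/s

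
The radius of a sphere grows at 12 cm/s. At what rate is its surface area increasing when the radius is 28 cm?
2688π cm²/s

S = 4πr²
dS/dt = dS/dr · dr/dt = 8πr · 12
At r = 28: dS/dt = 2688π cm²/s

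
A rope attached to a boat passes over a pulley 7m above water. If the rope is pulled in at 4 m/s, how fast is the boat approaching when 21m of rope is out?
3√2 ≈ 4.243 m/s

rope² = x² + 7²
x = √(21² - 7²) = 14√2
dx/dt = (rope/x) · d(rope)/dt = (21/(14√2)) · (-4) = -3√2 m/s
The boat approaches at 3√2 ≈ 4.243 m/s.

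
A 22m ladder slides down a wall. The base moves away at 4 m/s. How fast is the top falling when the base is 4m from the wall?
8√13/39 ≈ 0.7396 m/s

x² + y² = 22²
2x·dx/dt + 2y·dy/dt = 0
dy/dt = -x/y · dx/dt = -4/(6√13) · 4 = -8√13/39 m/s
The top is descending at 8√13/39 ≈ 0.7396 m/s.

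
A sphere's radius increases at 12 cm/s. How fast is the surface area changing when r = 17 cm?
1632π cm²/s

S = 4πr²
dS/dt = dS/dr · dr/dt = 8πr · 12
At r = 17: dS/dt = 1632π cm²/s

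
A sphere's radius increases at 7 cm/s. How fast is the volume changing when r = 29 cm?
23548π cm³/s

V = (4/3)πr³
dV/dt = dV/dr · dr/dt = 4πr² · 7
At r = 29: dV/dt = 23548π cm³/s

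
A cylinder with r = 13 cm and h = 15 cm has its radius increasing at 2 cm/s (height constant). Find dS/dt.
164π cm²/s

S = 2πrh + 2πr² (lateral + bases)
dS/dt = (2πh + 4πr)·dr/dt = (2π·15 + 4π·13)·2
= 164π cm²/s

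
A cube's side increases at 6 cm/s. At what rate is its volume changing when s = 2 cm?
72 cm³/s

V = s³
dV/dt = 3s² · ds/dt = 3·2²·6 = 72 cm³/s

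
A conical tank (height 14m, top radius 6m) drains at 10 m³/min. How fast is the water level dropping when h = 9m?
490/(729π) ≈ 0.214 m/min

r/h = 6/14, so r = (3/7)h
V = (1/3)πr²h = (1/3)π((3/7)h)²h = (3/49)πh³
dV/dh = (9/49)πh²
dh/dt = (dV/dt)/(dV/dh) = -10/((9/49)π·9²) = -490/(729π) m/min
The level is dropping at 490/(729π) ≈ 0.214 m/min.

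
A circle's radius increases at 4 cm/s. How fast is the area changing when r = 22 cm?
176π cm²/s

A = πr²
dA/dt = 2πr · dr/dt = 2π(22)(4) = 176π cm²/s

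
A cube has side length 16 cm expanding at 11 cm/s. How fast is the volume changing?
8448 cm³/s

V = s³
dV/dt = 3s² · ds/dt = 3·16²·11 = 8448 cm³/s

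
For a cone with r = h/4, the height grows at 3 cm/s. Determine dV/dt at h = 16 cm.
48π cm³/s

V = (1/3)π(h/4)²h = πh³/48
dV/dt = πh²/16 · 3
At h = 16: dV/dt = 48π cm³/s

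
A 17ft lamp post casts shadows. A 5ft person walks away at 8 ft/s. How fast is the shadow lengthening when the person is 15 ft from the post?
10/3 ft/s

By similar triangles: 17/(x+s) = 5/s
Solving: s = 5x/12
ds/dt = 5/12 · dx/dt = 5/12 · 8 = 10/3 ft/s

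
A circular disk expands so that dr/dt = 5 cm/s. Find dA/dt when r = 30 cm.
300π cm²/s

A = πr²
dA/dt = 2πr · dr/dt = 2π(30)(5) = 300π cm²/s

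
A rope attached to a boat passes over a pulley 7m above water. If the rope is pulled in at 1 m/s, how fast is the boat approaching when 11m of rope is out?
11√2/12 ≈ 1.296 m/s

rope² = x² + 7²
x = √(11² - 7²) = 6√2
dx/dt = (rope/x) · d(rope)/dt = (11/(6√2)) · (-1) = -11√2/12 m/s
The boat approaches at 11√2/12 ≈ 1.296 m/s.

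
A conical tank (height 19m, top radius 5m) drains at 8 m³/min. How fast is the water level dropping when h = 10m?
722/(625π) ≈ 0.3677 m/min

r/h = 5/19, so r = (5/19)h
V = (1/3)πr²h = (1/3)π((5/19)h)²h = (25/1083)πh³
dV/dh = (25/361)πh²
dh/dt = (dV/dt)/(dV/dh) = -8/((25/361)π·10²) = -722/(625π) m/min
The level is dropping at 722/(625π) ≈ 0.3677 m/min.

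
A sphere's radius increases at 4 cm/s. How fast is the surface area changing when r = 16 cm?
512π cm²/s

S = 4πr²
dS/dt = dS/dr · dr/dt = 8πr · 4
At r = 16: dS/dt = 512π cm²/s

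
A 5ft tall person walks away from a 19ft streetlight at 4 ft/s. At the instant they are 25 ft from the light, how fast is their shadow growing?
10/7 ft/s

By similar triangles: 19/(x+s) = 5/s
Solving: s = 5x/14
ds/dt = 5/14 · dx/dt = 5/14 · 4 = 10/7 ft/s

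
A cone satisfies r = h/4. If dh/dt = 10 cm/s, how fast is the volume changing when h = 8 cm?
40π cm³/s

V = (1/3)π(h/4)²h = πh³/48
dV/dt = πh²/16 · 10
At h = 8: dV/dt = 40π cm³/s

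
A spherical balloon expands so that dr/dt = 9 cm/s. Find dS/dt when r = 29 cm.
2088π cm²/s

S = 4πr²
dS/dt = dS/dr · dr/dt = 8πr · 9
At r = 29: dS/dt = 2088π cm²/s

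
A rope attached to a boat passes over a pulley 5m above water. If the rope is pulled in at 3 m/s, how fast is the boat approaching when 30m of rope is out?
18√35/35 ≈ 3.043 m/s

rope² = x² + 5²
x = √(30² - 5²) = 5√35
dx/dt = (rope/x) · d(rope)/dt = (30/(5√35)) · (-3) = -18√35/35 m/s
The boat approaches at 18√35/35 ≈ 3.043 m/s.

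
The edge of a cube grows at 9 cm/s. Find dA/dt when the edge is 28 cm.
3024 cm²/s

A = 6s²
dA/dt = 12s · ds/dt = 12·28·9 = 3024 cm²/s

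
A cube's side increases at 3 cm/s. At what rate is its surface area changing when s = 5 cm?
180 cm²/s

A = 6s²
dA/dt = 12s · ds/dt = 12·5·3 = 180 cm²/s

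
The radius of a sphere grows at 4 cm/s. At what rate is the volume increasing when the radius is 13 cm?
2704π cm³/s

V = (4/3)πr³
dV/dt = dV/dr · dr/dt = 4πr² · 4
At r = 13: dV/dt = 2704π cm³/s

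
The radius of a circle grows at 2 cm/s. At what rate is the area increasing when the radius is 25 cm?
100π cm²/s

A = πr²
dA/dt = 2πr · dr/dt = 2π(25)(2) = 100π cm²/s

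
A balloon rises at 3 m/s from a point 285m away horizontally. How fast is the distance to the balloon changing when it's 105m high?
21√410/410 ≈ 1.037 m/s

z² = 285² + y²
z = √(285² + 105²) = 15√410
dz/dt = y/z · dy/dt = 105/(15√410) · 3 = 21√410/410 ≈ 1.037 m/s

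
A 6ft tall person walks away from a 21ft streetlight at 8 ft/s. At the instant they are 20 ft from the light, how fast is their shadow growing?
16/5 ft/s

By similar triangles: 21/(x+s) = 6/s
Solving: s = 6x/15
ds/dt = 6/15 · dx/dt = 2/5 · 8 = 16/5 ft/s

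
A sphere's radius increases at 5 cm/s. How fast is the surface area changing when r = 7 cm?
280π cm²/s

S = 4πr²
dS/dt = dS/dr · dr/dt = 8πr · 5
At r = 7: dS/dt = 280π cm²/s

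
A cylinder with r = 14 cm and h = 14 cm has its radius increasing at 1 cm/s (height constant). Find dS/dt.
84π cm²/s

S = 2πrh + 2πr² (lateral + bases)
dS/dt = (2πh + 4πr)·dr/dt = (2π·14 + 4π·14)·1
= 84π cm²/s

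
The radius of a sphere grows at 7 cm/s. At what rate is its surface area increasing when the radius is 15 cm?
840π cm²/s

S = 4πr²
dS/dt = dS/dr · dr/dt = 8πr · 7
At r = 15: dS/dt = 840π cm²/s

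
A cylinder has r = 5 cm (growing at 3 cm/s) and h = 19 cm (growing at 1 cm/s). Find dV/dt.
595π cm³/s

V = πr²h
dV/dt = 2πrh·dr/dt + πr²·dh/dt
= 2π(5)(19)(3) + π(5)²(1)
= 595π cm³/s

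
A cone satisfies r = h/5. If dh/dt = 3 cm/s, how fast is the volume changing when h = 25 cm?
75π cm³/s

V = (1/3)π(h/5)²h = πh³/75
dV/dt = πh²/25 · 3
At h = 25: dV/dt = 75π cm³/s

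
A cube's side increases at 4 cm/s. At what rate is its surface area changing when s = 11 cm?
528 cm²/s

A = 6s²
dA/dt = 12s · ds/dt = 12·11·4 = 528 cm²/s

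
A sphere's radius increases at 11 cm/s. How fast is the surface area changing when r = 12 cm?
1056π cm²/s

S = 4πr²
dS/dt = dS/dr · dr/dt = 8πr · 11
At r = 12: dS/dt = 1056π cm²/s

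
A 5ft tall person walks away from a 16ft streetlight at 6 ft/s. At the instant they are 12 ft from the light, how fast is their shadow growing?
30/11 ft/s

By similar triangles: 16/(x+s) = 5/s
Solving: s = 5x/11
ds/dt = 5/11 · dx/dt = 5/11 · 6 = 30/11 ft/s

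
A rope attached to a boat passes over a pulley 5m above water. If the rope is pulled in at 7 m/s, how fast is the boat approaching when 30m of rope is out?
6√35/5 ≈ 7.099 m/s

rope² = x² + 5²
x = √(30² - 5²) = 5√35
dx/dt = (rope/x) · d(rope)/dt = (30/(5√35)) · (-7) = -6√35/5 m/s
The boat approaches at 6√35/5 ≈ 7.099 m/s.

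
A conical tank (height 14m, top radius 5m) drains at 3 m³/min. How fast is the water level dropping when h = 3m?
196/(75π) ≈ 0.8318 m/min

r/h = 5/14, so r = (5/14)h
V = (1/3)πr²h = (1/3)π((5/14)h)²h = (25/588)πh³
dV/dh = (25/196)πh²
dh/dt = (dV/dt)/(dV/dh) = -3/((25/196)π·3²) = -196/(75π) m/min
The level is dropping at 196/(75π) ≈ 0.8318 m/min.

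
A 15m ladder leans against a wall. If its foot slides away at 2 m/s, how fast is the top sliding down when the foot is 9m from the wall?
3/2 = 1.5 m/s

x² + y² = 15²
2x·dx/dt + 2y·dy/dt = 0
dy/dt = -x/y · dx/dt = -9/12 · 2 = -3/2 m/s
The top is descending at 3/2 = 1.5 m/s.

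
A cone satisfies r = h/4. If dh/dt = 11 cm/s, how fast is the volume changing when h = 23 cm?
5819π/16 cm³/s

V = (1/3)π(h/4)²h = πh³/48
dV/dt = πh²/16 · 11
At h = 23: dV/dt = 5819π/16 cm³/s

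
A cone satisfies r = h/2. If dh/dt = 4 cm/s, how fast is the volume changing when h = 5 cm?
25π cm³/s

V = (1/3)π(h/2)²h = πh³/12
dV/dt = πh²/4 · 4
At h = 5: dV/dt = 25π cm³/s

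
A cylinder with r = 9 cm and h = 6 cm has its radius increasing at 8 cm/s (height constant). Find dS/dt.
384π cm²/s

S = 2πrh + 2πr² (lateral + bases)
dS/dt = (2πh + 4πr)·dr/dt = (2π·6 + 4π·9)·8
= 384π cm²/s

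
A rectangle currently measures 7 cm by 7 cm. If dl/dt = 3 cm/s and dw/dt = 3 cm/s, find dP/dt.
12 cm/s

P = 2(l + w)
dP/dt = 2(dl/dt + dw/dt) = 2(3 + 3) = 12 cm/s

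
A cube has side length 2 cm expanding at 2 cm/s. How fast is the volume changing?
24 cm³/s

V = s³
dV/dt = 3s² · ds/dt = 3·2²·2 = 24 cm³/s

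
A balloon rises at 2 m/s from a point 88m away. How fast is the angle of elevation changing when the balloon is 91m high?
0.010983 rad/s

tan(θ) = y/88
sec²(θ) · dθ/dt = (1/88) · dy/dt
dθ/dt = cos²(θ)/88 · 2 = 88/(88² + 91²) · 2
dθ/dt = 0.010983 rad/s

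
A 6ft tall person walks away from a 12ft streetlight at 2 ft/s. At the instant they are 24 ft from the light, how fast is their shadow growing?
2 ft/s

By similar triangles: 12/(x+s) = 6/s
Solving: s = 6x/6
ds/dt = 6/6 · dx/dt = 1 · 2 = 2 ft/s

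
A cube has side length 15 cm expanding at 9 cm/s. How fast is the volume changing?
6075 cm³/s

V = s³
dV/dt = 3s² · ds/dt = 3·15²·9 = 6075 cm³/s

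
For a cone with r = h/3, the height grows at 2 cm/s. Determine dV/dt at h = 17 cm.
578π/9 cm³/s

V = (1/3)π(h/3)²h = πh³/27
dV/dt = πh²/9 · 2
At h = 17: dV/dt = 578π/9 cm³/s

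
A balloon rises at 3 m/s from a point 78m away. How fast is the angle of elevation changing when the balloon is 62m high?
0.02357 rad/s

tan(θ) = y/78
sec²(θ) · dθ/dt = (1/78) · dy/dt
dθ/dt = cos²(θ)/78 · 3 = 78/(78² + 62²) · 3
dθ/dt = 0.02357 rad/s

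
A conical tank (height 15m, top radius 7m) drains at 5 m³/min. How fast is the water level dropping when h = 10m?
45/(196π) ≈ 0.07308 m/min

r/h = 7/15, so r = (7/15)h
V = (1/3)πr²h = (1/3)π((7/15)h)²h = (49/675)πh³
dV/dh = (49/225)πh²
dh/dt = (dV/dt)/(dV/dh) = -5/((49/225)π·10²) = -45/(196π) m/min
The level is dropping at 45/(196π) ≈ 0.07308 m/min.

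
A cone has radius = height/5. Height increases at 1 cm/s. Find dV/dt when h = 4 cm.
16π/25 cm³/s

V = (1/3)π(h/5)²h = πh³/75
dV/dt = πh²/25 · 1
At h = 4: dV/dt = 16π/25 cm³/s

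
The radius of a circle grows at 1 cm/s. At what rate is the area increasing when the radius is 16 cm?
32π cm²/s

A = πr²
dA/dt = 2πr · dr/dt = 2π(16)(1) = 32π cm²/s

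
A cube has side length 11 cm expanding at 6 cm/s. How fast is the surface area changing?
792 cm²/s

A = 6s²
dA/dt = 12s · ds/dt = 12·11·6 = 792 cm²/s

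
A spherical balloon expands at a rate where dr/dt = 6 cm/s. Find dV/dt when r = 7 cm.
1176π cm³/s

V = (4/3)πr³
dV/dt = dV/dr · dr/dt = 4πr² · 6
At r = 7: dV/dt = 1176π cm³/s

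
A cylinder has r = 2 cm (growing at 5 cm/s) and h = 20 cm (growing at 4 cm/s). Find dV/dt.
416π cm³/s

V = πr²h
dV/dt = 2πrh·dr/dt + πr²·dh/dt
= 2π(2)(20)(5) + π(2)²(4)
= 416π cm³/s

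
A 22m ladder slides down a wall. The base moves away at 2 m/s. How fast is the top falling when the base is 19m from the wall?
38√123/123 ≈ 3.426 m/s

x² + y² = 22²
2x·dx/dt + 2y·dy/dt = 0
dy/dt = -x/y · dx/dt = -19/√123 · 2 = -38√123/123 m/s
The top is descending at 38√123/123 ≈ 3.426 m/s.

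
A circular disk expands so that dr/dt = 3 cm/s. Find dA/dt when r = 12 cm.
72π cm²/s

A = πr²
dA/dt = 2πr · dr/dt = 2π(12)(3) = 72π cm²/s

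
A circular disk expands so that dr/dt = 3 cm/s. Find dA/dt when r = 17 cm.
102π cm²/s

A = πr²
dA/dt = 2πr · dr/dt = 2π(17)(3) = 102π cm²/s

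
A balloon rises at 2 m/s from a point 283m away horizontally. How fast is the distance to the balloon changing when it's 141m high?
141√99970/49985 ≈ 0.8919 m/s

z² = 283² + y²
z = √(283² + 141²) = √99970
dz/dt = y/z · dy/dt = 141/√99970 · 2 = 141√99970/49985 ≈ 0.8919 m/s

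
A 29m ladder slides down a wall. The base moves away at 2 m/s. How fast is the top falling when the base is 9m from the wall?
9√190/190 ≈ 0.6529 m/s

x² + y² = 29²
2x·dx/dt + 2y·dy/dt = 0
dy/dt = -x/y · dx/dt = -9/(2√190) · 2 = -9√190/190 m/s
The top is descending at 9√190/190 ≈ 0.6529 m/s.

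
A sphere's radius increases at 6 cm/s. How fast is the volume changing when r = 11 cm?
2904π cm³/s

V = (4/3)πr³
dV/dt = dV/dr · dr/dt = 4πr² · 6
At r = 11: dV/dt = 2904π cm³/s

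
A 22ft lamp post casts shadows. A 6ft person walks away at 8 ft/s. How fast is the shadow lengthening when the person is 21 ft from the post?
3 ft/s

By similar triangles: 22/(x+s) = 6/s
Solving: s = 6x/16
ds/dt = 6/16 · dx/dt = 3/8 · 8 = 3 ft/s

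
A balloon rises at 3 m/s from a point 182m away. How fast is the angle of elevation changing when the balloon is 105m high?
0.012367 rad/s

tan(θ) = y/182
sec²(θ) · dθ/dt = (1/182) · dy/dt
dθ/dt = cos²(θ)/182 · 3 = 182/(182² + 105²) · 3
dθ/dt = 0.012367 rad/s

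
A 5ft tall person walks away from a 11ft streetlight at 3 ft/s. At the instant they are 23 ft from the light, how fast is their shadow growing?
5/2 ft/s

By similar triangles: 11/(x+s) = 5/s
Solving: s = 5x/6
ds/dt = 5/6 · dx/dt = 5/6 · 3 = 5/2 ft/s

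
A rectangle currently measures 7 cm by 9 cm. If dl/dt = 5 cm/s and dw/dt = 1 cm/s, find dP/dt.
12 cm/s

P = 2(l + w)
dP/dt = 2(dl/dt + dw/dt) = 2(5 + 1) = 12 cm/s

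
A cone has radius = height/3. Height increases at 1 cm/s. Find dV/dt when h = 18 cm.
36π cm³/s

V = (1/3)π(h/3)²h = πh³/27
dV/dt = πh²/9 · 1
At h = 18: dV/dt = 36π cm³/s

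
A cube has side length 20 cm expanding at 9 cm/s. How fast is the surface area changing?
2160 cm²/s

A = 6s²
dA/dt = 12s · ds/dt = 12·20·9 = 2160 cm²/s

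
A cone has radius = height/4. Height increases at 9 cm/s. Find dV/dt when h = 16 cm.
144π cm³/s

V = (1/3)π(h/4)²h = πh³/48
dV/dt = πh²/16 · 9
At h = 16: dV/dt = 144π cm³/s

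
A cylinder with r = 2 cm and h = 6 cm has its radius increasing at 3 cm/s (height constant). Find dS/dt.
60π cm²/s

S = 2πrh + 2πr² (lateral + bases)
dS/dt = (2πh + 4πr)·dr/dt = (2π·6 + 4π·2)·3
= 60π cm²/s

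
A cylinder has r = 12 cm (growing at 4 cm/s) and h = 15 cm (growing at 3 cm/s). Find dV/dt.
1872π cm³/s

V = πr²h
dV/dt = 2πrh·dr/dt + πr²·dh/dt
= 2π(12)(15)(4) + π(12)²(3)
= 1872π cm³/s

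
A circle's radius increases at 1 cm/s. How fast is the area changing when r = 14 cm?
28π cm²/s

A = πr²
dA/dt = 2πr · dr/dt = 2π(14)(1) = 28π cm²/s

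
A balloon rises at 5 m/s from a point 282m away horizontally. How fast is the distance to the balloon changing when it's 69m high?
23√9365/1873 ≈ 1.188 m/s

z² = 282² + y²
z = √(282² + 69²) = 3√9365
dz/dt = y/z · dy/dt = 69/(3√9365) · 5 = 23√9365/1873 ≈ 1.188 m/s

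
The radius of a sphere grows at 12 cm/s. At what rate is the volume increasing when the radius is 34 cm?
55488π cm³/s

V = (4/3)πr³
dV/dt = dV/dr · dr/dt = 4πr² · 12
At r = 34: dV/dt = 55488π cm³/s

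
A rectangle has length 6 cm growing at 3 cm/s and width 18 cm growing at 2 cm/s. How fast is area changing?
66 cm²/s

A = lw
dA/dt = w·dl/dt + l·dw/dt = 18·3 + 6·2 = 66 cm²/s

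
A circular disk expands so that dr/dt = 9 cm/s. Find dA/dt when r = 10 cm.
180π cm²/s

A = πr²
dA/dt = 2πr · dr/dt = 2π(10)(9) = 180π cm²/s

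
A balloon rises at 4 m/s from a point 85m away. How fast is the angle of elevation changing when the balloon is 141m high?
0.012543 rad/s

tan(θ) = y/85
sec²(θ) · dθ/dt = (1/85) · dy/dt
dθ/dt = cos²(θ)/85 · 4 = 85/(85² + 141²) · 4
dθ/dt = 0.012543 rad/s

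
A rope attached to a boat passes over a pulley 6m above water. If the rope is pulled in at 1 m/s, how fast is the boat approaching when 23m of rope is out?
23√493/493 ≈ 1.036 m/s

rope² = x² + 6²
x = √(23² - 6²) = √493
dx/dt = (rope/x) · d(rope)/dt = (23/√493) · (-1) = -23√493/493 m/s
The boat approaches at 23√493/493 ≈ 1.036 m/s.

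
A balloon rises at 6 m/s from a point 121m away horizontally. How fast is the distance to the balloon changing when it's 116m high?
696√28097/28097 ≈ 4.152 m/s

z² = 121² + y²
z = √(121² + 116²) = √28097
dz/dt = y/z · dy/dt = 116/√28097 · 6 = 696√28097/28097 ≈ 4.152 m/s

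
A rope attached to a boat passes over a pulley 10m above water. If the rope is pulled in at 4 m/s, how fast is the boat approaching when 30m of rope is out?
3√2 ≈ 4.243 m/s

rope² = x² + 10²
x = √(30² - 10²) = 20√2
dx/dt = (rope/x) · d(rope)/dt = (30/(20√2)) · (-4) = -3√2 m/s
The boat approaches at 3√2 ≈ 4.243 m/s.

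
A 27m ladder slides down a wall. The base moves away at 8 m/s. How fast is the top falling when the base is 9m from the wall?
2√2 ≈ 2.828 m/s

x² + y² = 27²
2x·dx/dt + 2y·dy/dt = 0
dy/dt = -x/y · dx/dt = -9/(18√2) · 8 = -2√2 m/s
The top is descending at 2√2 ≈ 2.828 m/s.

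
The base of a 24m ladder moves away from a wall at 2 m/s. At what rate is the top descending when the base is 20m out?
10√11/11 ≈ 3.015 m/s

x² + y² = 24²
2x·dx/dt + 2y·dy/dt = 0
dy/dt = -x/y · dx/dt = -20/(4√11) · 2 = -10√11/11 m/s
The top is descending at 10√11/11 ≈ 3.015 m/s.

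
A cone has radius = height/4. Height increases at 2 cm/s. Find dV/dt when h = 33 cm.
1089π/8 cm³/s

V = (1/3)π(h/4)²h = πh³/48
dV/dt = πh²/16 · 2
At h = 33: dV/dt = 1089π/8 cm³/s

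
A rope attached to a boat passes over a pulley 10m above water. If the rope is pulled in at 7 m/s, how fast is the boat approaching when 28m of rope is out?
98√19/57 ≈ 7.494 m/s

rope² = x² + 10²
x = √(28² - 10²) = 6√19
dx/dt = (rope/x) · d(rope)/dt = (28/(6√19)) · (-7) = -98√19/57 m/s
The boat approaches at 98√19/57 ≈ 7.494 m/s.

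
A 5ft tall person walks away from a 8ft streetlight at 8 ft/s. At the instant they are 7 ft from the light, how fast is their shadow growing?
40/3 ft/s

By similar triangles: 8/(x+s) = 5/s
Solving: s = 5x/3
ds/dt = 5/3 · dx/dt = 5/3 · 8 = 40/3 ft/s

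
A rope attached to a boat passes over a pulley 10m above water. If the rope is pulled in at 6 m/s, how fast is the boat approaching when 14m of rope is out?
7√6/2 ≈ 8.573 m/s

rope² = x² + 10²
x = √(14² - 10²) = 4√6
dx/dt = (rope/x) · d(rope)/dt = (14/(4√6)) · (-6) = -7√6/2 m/s
The boat approaches at 7√6/2 ≈ 8.573 m/s.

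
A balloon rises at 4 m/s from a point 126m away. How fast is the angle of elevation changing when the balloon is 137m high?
0.014548 rad/s

tan(θ) = y/126
sec²(θ) · dθ/dt = (1/126) · dy/dt
dθ/dt = cos²(θ)/126 · 4 = 126/(126² + 137²) · 4
dθ/dt = 0.014548 rad/s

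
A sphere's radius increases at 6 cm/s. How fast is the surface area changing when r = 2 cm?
96π cm²/s

S = 4πr²
dS/dt = dS/dr · dr/dt = 8πr · 6
At r = 2: dS/dt = 96π cm²/s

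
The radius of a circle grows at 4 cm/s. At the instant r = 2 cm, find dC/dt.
8π cm/s

C = 2πr
dC/dt = 2π · dr/dt = 2π · 4 = 8π cm/s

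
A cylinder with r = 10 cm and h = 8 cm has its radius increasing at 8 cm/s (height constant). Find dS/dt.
448π cm²/s

S = 2πrh + 2πr² (lateral + bases)
dS/dt = (2πh + 4πr)·dr/dt = (2π·8 + 4π·10)·8
= 448π cm²/s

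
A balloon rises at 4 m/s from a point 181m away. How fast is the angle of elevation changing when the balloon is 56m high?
0.020169 rad/s

tan(θ) = y/181
sec²(θ) · dθ/dt = (1/181) · dy/dt
dθ/dt = cos²(θ)/181 · 4 = 181/(181² + 56²) · 4
dθ/dt = 0.020169 rad/s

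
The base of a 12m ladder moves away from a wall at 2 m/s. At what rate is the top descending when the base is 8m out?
4√5/5 ≈ 1.789 m/s

x² + y² = 12²
2x·dx/dt + 2y·dy/dt = 0
dy/dt = -x/y · dx/dt = -8/(4√5) · 2 = -4√5/5 m/s
The top is descending at 4√5/5 ≈ 1.789 m/s.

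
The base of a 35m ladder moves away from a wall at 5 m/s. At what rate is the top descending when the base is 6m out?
30√1189/1189 ≈ 0.87 m/s

x² + y² = 35²
2x·dx/dt + 2y·dy/dt = 0
dy/dt = -x/y · dx/dt = -6/√1189 · 5 = -30√1189/1189 m/s
The top is descending at 30√1189/1189 ≈ 0.87 m/s.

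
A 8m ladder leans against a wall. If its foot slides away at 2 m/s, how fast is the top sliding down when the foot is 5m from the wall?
10√39/39 ≈ 1.601 m/s

x² + y² = 8²
2x·dx/dt + 2y·dy/dt = 0
dy/dt = -x/y · dx/dt = -5/√39 · 2 = -10√39/39 m/s
The top is descending at 10√39/39 ≈ 1.601 m/s.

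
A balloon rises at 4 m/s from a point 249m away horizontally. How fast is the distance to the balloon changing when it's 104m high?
416√72817/72817 ≈ 1.542 m/s

z² = 249² + y²
z = √(249² + 104²) = √72817
dz/dt = y/z · dy/dt = 104/√72817 · 4 = 416√72817/72817 ≈ 1.542 m/s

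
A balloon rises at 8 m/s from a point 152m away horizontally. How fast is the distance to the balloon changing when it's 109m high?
872√34985/34985 ≈ 4.662 m/s

z² = 152² + y²
z = √(152² + 109²) = √34985
dz/dt = y/z · dy/dt = 109/√34985 · 8 = 872√34985/34985 ≈ 4.662 m/s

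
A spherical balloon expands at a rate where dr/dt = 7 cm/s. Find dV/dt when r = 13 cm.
4732π cm³/s

V = (4/3)πr³
dV/dt = dV/dr · dr/dt = 4πr² · 7
At r = 13: dV/dt = 4732π cm³/s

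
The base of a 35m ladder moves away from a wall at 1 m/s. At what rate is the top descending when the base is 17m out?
17√26/156 ≈ 0.5557 m/s

x² + y² = 35²
2x·dx/dt + 2y·dy/dt = 0
dy/dt = -x/y · dx/dt = -17/(6√26) · 1 = -17√26/156 m/s
The top is descending at 17√26/156 ≈ 0.5557 m/s.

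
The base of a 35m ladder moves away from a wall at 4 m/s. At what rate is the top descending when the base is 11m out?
11√69/69 ≈ 1.324 m/s

x² + y² = 35²
2x·dx/dt + 2y·dy/dt = 0
dy/dt = -x/y · dx/dt = -11/(4√69) · 4 = -11√69/69 m/s
The top is descending at 11√69/69 ≈ 1.324 m/s.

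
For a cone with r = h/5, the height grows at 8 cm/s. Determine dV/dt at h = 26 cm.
5408π/25 cm³/s

V = (1/3)π(h/5)²h = πh³/75
dV/dt = πh²/25 · 8
At h = 26: dV/dt = 5408π/25 cm³/s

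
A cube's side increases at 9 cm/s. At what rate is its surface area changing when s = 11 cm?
1188 cm²/s

A = 6s²
dA/dt = 12s · ds/dt = 12·11·9 = 1188 cm²/s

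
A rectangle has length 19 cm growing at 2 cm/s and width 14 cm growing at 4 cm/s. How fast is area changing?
104 cm²/s

A = lw
dA/dt = w·dl/dt + l·dw/dt = 14·2 + 19·4 = 104 cm²/s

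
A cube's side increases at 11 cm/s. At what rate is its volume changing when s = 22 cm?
15972 cm³/s

V = s³
dV/dt = 3s² · ds/dt = 3·22²·11 = 15972 cm³/s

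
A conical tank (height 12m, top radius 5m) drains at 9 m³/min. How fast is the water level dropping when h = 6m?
36/(25π) ≈ 0.4584 m/min

r/h = 5/12, so r = (5/12)h
V = (1/3)πr²h = (1/3)π((5/12)h)²h = (25/432)πh³
dV/dh = (25/144)πh²
dh/dt = (dV/dt)/(dV/dh) = -9/((25/144)π·6²) = -36/(25π) m/min
The level is dropping at 36/(25π) ≈ 0.4584 m/min.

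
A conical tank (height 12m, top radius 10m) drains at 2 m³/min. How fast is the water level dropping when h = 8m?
9/(200π) ≈ 0.01432 m/min

r/h = 10/12, so r = (5/6)h
V = (1/3)πr²h = (1/3)π((5/6)h)²h = (25/108)πh³
dV/dh = (25/36)πh²
dh/dt = (dV/dt)/(dV/dh) = -2/((25/36)π·8²) = -9/(200π) m/min
The level is dropping at 9/(200π) ≈ 0.01432 m/min.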